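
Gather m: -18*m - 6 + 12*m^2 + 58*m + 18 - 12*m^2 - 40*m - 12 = 0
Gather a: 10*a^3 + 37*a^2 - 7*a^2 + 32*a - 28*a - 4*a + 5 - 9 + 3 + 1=10*a^3 + 30*a^2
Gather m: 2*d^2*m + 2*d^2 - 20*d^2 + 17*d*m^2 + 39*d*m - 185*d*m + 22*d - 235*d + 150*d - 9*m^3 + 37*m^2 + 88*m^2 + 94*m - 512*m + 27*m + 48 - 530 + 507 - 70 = -18*d^2 - 63*d - 9*m^3 + m^2*(17*d + 125) + m*(2*d^2 - 146*d - 391) - 45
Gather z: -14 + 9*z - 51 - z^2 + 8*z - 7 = -z^2 + 17*z - 72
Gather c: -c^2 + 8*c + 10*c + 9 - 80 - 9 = -c^2 + 18*c - 80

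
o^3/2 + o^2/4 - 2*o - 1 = (o/2 + 1)*(o - 2)*(o + 1/2)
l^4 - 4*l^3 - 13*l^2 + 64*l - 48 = (l - 4)*(l - 3)*(l - 1)*(l + 4)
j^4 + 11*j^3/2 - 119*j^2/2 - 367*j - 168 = (j - 8)*(j + 1/2)*(j + 6)*(j + 7)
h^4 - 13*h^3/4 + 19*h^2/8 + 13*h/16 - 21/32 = (h - 7/4)*(h - 3/2)*(h - 1/2)*(h + 1/2)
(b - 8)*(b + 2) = b^2 - 6*b - 16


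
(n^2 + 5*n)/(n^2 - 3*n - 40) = n/(n - 8)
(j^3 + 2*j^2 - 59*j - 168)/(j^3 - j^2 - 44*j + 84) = (j^2 - 5*j - 24)/(j^2 - 8*j + 12)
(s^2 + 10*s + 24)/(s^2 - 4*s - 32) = (s + 6)/(s - 8)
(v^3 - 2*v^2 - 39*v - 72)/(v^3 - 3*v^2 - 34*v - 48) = (v + 3)/(v + 2)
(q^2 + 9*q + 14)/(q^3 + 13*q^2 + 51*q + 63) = (q + 2)/(q^2 + 6*q + 9)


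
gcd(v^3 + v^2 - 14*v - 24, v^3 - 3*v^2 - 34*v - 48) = v^2 + 5*v + 6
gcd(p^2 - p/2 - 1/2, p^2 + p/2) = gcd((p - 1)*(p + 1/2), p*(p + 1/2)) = p + 1/2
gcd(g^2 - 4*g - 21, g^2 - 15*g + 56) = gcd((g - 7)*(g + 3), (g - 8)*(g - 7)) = g - 7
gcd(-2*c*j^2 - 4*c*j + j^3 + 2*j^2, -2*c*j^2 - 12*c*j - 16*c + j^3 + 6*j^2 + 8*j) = 2*c*j + 4*c - j^2 - 2*j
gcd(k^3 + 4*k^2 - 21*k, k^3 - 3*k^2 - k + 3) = k - 3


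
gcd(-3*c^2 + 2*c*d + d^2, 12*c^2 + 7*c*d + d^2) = 3*c + d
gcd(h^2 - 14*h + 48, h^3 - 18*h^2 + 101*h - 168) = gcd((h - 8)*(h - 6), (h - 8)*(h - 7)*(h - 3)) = h - 8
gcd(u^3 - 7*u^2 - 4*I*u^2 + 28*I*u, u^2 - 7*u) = u^2 - 7*u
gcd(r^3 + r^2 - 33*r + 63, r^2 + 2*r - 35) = r + 7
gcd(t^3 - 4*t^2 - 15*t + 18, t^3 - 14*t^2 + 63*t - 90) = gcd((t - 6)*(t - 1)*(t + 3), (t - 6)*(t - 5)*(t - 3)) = t - 6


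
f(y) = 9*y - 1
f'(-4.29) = 9.00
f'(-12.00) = 9.00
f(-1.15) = -11.35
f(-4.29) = -39.61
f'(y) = 9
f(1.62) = 13.58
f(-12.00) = -109.00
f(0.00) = -1.00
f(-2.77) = -25.93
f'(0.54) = 9.00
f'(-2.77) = 9.00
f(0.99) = 7.91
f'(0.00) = 9.00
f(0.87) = 6.83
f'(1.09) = 9.00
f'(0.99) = 9.00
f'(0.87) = 9.00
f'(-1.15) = 9.00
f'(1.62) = 9.00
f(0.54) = 3.86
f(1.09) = 8.81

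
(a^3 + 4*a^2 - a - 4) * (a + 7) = a^4 + 11*a^3 + 27*a^2 - 11*a - 28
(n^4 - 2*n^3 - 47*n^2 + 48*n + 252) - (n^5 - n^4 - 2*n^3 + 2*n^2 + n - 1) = -n^5 + 2*n^4 - 49*n^2 + 47*n + 253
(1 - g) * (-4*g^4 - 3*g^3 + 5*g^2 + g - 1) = 4*g^5 - g^4 - 8*g^3 + 4*g^2 + 2*g - 1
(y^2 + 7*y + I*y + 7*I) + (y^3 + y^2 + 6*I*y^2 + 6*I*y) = y^3 + 2*y^2 + 6*I*y^2 + 7*y + 7*I*y + 7*I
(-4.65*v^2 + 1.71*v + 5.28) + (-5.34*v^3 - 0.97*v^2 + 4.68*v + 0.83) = -5.34*v^3 - 5.62*v^2 + 6.39*v + 6.11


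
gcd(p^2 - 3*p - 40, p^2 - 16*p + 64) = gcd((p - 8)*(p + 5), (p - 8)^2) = p - 8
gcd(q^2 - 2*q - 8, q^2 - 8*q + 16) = q - 4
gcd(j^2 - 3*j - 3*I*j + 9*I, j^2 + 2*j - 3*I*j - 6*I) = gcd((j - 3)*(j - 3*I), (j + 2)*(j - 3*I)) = j - 3*I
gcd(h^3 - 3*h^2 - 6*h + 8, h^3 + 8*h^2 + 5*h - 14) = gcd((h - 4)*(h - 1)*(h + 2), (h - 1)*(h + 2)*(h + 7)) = h^2 + h - 2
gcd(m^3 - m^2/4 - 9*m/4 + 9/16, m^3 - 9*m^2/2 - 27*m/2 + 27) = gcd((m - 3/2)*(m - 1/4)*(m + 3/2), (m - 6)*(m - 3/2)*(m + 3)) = m - 3/2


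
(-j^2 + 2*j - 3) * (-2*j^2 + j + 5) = 2*j^4 - 5*j^3 + 3*j^2 + 7*j - 15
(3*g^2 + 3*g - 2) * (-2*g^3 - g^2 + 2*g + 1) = -6*g^5 - 9*g^4 + 7*g^3 + 11*g^2 - g - 2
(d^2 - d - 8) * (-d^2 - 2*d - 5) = -d^4 - d^3 + 5*d^2 + 21*d + 40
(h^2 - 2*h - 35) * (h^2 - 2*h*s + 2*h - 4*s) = h^4 - 2*h^3*s - 39*h^2 + 78*h*s - 70*h + 140*s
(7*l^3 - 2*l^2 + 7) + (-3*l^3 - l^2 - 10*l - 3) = 4*l^3 - 3*l^2 - 10*l + 4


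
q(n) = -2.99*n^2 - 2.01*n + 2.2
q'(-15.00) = 87.69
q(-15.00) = -640.40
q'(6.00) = -37.89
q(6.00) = -117.50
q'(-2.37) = 12.16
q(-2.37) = -9.83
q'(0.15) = -2.91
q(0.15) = 1.83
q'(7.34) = -45.90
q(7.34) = -173.64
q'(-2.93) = 15.51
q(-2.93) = -17.58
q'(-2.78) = 14.61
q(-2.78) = -15.32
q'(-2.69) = 14.08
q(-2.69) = -14.03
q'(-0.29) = -0.28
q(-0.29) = 2.53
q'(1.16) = -8.95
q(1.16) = -4.15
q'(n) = -5.98*n - 2.01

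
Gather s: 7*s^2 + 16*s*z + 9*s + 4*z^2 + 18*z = 7*s^2 + s*(16*z + 9) + 4*z^2 + 18*z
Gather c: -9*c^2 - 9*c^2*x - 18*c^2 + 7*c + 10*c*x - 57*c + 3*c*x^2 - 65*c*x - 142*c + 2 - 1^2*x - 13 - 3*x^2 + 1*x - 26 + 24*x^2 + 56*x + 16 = c^2*(-9*x - 27) + c*(3*x^2 - 55*x - 192) + 21*x^2 + 56*x - 21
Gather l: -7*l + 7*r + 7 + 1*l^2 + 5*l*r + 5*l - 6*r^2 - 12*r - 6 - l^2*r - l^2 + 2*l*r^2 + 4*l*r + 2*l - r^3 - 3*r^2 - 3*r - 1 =-l^2*r + l*(2*r^2 + 9*r) - r^3 - 9*r^2 - 8*r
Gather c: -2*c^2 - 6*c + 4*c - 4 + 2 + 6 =-2*c^2 - 2*c + 4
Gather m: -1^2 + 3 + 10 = 12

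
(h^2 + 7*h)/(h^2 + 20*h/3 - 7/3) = 3*h/(3*h - 1)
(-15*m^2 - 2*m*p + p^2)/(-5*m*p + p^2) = (3*m + p)/p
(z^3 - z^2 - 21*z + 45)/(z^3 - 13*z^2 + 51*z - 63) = (z + 5)/(z - 7)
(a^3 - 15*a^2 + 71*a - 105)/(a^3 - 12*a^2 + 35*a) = (a - 3)/a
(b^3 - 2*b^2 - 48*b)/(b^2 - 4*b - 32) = b*(b + 6)/(b + 4)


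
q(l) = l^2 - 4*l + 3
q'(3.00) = 2.00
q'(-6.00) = -16.00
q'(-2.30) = -8.60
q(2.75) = -0.44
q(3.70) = 1.89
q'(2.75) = 1.50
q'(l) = 2*l - 4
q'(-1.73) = -7.46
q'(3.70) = 3.40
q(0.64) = 0.85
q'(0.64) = -2.72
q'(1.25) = -1.50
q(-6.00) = 63.00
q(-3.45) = 28.70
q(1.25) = -0.44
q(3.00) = 0.00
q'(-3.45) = -10.90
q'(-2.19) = -8.38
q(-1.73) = 12.91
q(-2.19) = 16.56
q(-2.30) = 17.49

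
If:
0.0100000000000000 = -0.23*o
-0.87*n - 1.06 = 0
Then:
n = -1.22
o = -0.04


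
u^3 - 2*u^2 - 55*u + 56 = (u - 8)*(u - 1)*(u + 7)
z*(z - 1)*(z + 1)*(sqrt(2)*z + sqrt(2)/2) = sqrt(2)*z^4 + sqrt(2)*z^3/2 - sqrt(2)*z^2 - sqrt(2)*z/2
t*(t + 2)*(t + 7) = t^3 + 9*t^2 + 14*t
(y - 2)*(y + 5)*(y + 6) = y^3 + 9*y^2 + 8*y - 60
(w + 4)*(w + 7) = w^2 + 11*w + 28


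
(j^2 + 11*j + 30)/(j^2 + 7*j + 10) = (j + 6)/(j + 2)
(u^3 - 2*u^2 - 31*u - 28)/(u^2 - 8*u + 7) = (u^2 + 5*u + 4)/(u - 1)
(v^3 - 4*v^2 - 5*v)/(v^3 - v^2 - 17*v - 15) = v/(v + 3)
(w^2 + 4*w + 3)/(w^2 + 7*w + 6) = (w + 3)/(w + 6)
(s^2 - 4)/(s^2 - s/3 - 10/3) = 3*(s + 2)/(3*s + 5)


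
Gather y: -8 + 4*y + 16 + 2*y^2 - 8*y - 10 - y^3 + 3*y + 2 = -y^3 + 2*y^2 - y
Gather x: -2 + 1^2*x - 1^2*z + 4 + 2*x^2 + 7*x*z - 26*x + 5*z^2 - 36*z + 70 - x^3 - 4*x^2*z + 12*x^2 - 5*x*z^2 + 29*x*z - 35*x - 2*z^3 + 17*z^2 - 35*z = -x^3 + x^2*(14 - 4*z) + x*(-5*z^2 + 36*z - 60) - 2*z^3 + 22*z^2 - 72*z + 72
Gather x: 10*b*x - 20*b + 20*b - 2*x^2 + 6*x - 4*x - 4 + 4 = -2*x^2 + x*(10*b + 2)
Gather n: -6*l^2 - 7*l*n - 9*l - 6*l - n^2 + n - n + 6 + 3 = -6*l^2 - 7*l*n - 15*l - n^2 + 9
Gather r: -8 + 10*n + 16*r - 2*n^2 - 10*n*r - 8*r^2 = -2*n^2 + 10*n - 8*r^2 + r*(16 - 10*n) - 8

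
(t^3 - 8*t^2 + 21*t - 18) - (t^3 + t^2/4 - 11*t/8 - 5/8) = -33*t^2/4 + 179*t/8 - 139/8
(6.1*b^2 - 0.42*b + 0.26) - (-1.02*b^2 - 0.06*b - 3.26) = 7.12*b^2 - 0.36*b + 3.52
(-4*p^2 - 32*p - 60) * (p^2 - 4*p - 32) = -4*p^4 - 16*p^3 + 196*p^2 + 1264*p + 1920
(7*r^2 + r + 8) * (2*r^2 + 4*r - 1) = 14*r^4 + 30*r^3 + 13*r^2 + 31*r - 8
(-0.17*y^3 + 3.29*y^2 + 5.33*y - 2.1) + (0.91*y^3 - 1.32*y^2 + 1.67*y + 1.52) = 0.74*y^3 + 1.97*y^2 + 7.0*y - 0.58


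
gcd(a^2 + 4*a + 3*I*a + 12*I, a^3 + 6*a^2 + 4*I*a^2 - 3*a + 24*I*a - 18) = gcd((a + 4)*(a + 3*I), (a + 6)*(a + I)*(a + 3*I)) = a + 3*I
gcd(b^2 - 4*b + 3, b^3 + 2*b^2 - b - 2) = b - 1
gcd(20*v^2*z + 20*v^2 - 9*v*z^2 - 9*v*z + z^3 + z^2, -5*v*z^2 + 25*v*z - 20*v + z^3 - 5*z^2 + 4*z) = -5*v + z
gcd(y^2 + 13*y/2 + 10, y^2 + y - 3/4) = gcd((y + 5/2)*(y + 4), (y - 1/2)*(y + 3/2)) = 1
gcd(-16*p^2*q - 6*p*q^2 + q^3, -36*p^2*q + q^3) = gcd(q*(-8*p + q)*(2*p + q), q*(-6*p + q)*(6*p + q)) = q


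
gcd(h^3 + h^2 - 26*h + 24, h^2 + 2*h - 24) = h^2 + 2*h - 24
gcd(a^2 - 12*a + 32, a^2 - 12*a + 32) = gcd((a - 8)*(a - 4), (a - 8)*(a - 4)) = a^2 - 12*a + 32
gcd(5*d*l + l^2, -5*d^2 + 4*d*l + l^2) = 5*d + l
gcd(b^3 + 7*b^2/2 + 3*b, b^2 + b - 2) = b + 2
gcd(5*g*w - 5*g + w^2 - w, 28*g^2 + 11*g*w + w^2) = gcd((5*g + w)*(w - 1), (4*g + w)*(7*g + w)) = 1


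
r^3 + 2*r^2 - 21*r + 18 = (r - 3)*(r - 1)*(r + 6)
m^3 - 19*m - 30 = (m - 5)*(m + 2)*(m + 3)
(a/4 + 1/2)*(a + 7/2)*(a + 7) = a^3/4 + 25*a^2/8 + 91*a/8 + 49/4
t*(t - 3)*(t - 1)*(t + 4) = t^4 - 13*t^2 + 12*t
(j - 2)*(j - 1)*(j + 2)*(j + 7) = j^4 + 6*j^3 - 11*j^2 - 24*j + 28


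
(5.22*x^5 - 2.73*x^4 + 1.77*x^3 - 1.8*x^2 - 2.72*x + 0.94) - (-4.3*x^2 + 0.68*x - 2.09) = 5.22*x^5 - 2.73*x^4 + 1.77*x^3 + 2.5*x^2 - 3.4*x + 3.03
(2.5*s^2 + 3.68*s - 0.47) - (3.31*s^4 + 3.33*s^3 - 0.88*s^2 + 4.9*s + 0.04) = -3.31*s^4 - 3.33*s^3 + 3.38*s^2 - 1.22*s - 0.51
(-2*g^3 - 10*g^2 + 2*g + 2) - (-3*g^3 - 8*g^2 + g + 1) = g^3 - 2*g^2 + g + 1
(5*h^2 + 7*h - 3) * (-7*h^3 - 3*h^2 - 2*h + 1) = -35*h^5 - 64*h^4 - 10*h^3 + 13*h - 3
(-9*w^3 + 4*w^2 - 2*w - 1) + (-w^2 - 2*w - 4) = -9*w^3 + 3*w^2 - 4*w - 5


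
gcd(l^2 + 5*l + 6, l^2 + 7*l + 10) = l + 2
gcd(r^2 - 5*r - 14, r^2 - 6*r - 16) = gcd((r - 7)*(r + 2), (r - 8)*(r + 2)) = r + 2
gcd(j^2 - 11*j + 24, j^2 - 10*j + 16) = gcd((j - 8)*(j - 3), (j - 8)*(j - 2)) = j - 8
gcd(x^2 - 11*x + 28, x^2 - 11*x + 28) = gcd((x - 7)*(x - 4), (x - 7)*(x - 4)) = x^2 - 11*x + 28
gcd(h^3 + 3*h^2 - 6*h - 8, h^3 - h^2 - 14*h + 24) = h^2 + 2*h - 8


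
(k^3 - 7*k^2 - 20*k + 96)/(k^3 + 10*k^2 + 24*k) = (k^2 - 11*k + 24)/(k*(k + 6))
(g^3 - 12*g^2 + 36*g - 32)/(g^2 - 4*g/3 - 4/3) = 3*(g^2 - 10*g + 16)/(3*g + 2)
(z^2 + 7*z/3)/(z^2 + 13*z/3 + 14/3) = z/(z + 2)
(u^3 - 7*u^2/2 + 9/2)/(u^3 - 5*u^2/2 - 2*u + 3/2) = (2*u - 3)/(2*u - 1)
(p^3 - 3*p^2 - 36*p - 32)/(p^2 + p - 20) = (p^3 - 3*p^2 - 36*p - 32)/(p^2 + p - 20)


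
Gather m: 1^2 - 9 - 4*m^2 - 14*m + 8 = -4*m^2 - 14*m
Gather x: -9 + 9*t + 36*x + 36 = 9*t + 36*x + 27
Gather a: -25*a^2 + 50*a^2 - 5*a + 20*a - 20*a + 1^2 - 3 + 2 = 25*a^2 - 5*a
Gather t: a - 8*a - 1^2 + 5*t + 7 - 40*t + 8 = -7*a - 35*t + 14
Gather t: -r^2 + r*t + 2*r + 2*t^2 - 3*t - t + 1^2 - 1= -r^2 + 2*r + 2*t^2 + t*(r - 4)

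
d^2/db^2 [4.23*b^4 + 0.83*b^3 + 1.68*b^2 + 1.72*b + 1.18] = 50.76*b^2 + 4.98*b + 3.36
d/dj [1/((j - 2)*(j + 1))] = (1 - 2*j)/(j^4 - 2*j^3 - 3*j^2 + 4*j + 4)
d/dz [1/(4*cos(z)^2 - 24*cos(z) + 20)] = (cos(z) - 3)*sin(z)/(2*(cos(z)^2 - 6*cos(z) + 5)^2)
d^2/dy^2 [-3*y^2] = -6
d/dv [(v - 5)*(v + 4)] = 2*v - 1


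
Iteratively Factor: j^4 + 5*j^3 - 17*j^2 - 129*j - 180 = (j - 5)*(j^3 + 10*j^2 + 33*j + 36) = (j - 5)*(j + 3)*(j^2 + 7*j + 12) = (j - 5)*(j + 3)^2*(j + 4)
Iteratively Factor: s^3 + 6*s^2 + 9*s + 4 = (s + 1)*(s^2 + 5*s + 4) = (s + 1)^2*(s + 4)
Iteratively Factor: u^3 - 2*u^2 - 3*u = (u)*(u^2 - 2*u - 3) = u*(u - 3)*(u + 1)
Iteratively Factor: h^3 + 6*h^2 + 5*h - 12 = (h + 3)*(h^2 + 3*h - 4) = (h - 1)*(h + 3)*(h + 4)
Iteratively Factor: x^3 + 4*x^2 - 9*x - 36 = (x - 3)*(x^2 + 7*x + 12) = (x - 3)*(x + 3)*(x + 4)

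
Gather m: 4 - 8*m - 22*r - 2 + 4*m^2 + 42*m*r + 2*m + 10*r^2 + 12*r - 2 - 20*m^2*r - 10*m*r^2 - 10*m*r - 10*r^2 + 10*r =m^2*(4 - 20*r) + m*(-10*r^2 + 32*r - 6)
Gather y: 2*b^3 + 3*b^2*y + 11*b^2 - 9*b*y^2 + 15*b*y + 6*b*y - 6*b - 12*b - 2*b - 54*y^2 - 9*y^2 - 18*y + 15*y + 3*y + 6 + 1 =2*b^3 + 11*b^2 - 20*b + y^2*(-9*b - 63) + y*(3*b^2 + 21*b) + 7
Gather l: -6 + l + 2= l - 4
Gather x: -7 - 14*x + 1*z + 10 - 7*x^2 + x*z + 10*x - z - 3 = -7*x^2 + x*(z - 4)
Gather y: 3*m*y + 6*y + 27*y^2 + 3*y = 27*y^2 + y*(3*m + 9)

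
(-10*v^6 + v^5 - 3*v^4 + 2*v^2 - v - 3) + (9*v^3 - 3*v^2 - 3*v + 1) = -10*v^6 + v^5 - 3*v^4 + 9*v^3 - v^2 - 4*v - 2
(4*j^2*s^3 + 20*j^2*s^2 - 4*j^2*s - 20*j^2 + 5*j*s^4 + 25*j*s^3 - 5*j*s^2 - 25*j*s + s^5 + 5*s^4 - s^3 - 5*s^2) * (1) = 4*j^2*s^3 + 20*j^2*s^2 - 4*j^2*s - 20*j^2 + 5*j*s^4 + 25*j*s^3 - 5*j*s^2 - 25*j*s + s^5 + 5*s^4 - s^3 - 5*s^2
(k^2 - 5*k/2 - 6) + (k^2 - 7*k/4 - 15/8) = 2*k^2 - 17*k/4 - 63/8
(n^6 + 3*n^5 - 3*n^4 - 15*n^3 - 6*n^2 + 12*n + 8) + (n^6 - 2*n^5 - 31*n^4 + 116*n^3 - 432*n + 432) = 2*n^6 + n^5 - 34*n^4 + 101*n^3 - 6*n^2 - 420*n + 440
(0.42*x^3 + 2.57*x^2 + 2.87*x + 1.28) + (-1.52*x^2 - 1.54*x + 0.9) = 0.42*x^3 + 1.05*x^2 + 1.33*x + 2.18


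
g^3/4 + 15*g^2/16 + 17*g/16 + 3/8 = (g/4 + 1/2)*(g + 3/4)*(g + 1)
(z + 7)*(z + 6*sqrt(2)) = z^2 + 7*z + 6*sqrt(2)*z + 42*sqrt(2)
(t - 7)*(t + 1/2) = t^2 - 13*t/2 - 7/2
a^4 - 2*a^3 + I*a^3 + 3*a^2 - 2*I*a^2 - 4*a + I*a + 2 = (a - 1)^2*(a - I)*(a + 2*I)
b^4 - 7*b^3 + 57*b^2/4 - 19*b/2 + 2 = (b - 4)*(b - 2)*(b - 1/2)^2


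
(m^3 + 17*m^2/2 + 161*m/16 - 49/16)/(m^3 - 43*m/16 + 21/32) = 2*(m + 7)/(2*m - 3)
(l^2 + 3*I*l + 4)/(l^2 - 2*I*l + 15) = (l^2 + 3*I*l + 4)/(l^2 - 2*I*l + 15)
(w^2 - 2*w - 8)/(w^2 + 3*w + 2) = (w - 4)/(w + 1)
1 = 1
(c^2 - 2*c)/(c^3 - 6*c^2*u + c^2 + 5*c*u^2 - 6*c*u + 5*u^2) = c*(c - 2)/(c^3 - 6*c^2*u + c^2 + 5*c*u^2 - 6*c*u + 5*u^2)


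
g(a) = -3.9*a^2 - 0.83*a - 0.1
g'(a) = -7.8*a - 0.83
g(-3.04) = -33.62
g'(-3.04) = 22.88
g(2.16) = -20.09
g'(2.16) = -17.68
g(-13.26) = -674.82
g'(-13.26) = 102.60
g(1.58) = -11.15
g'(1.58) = -13.15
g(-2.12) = -15.87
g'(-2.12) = 15.71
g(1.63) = -11.81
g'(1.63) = -13.54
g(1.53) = -10.50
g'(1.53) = -12.76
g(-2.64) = -25.09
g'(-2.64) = 19.76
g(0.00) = -0.10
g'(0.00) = -0.83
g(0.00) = -0.10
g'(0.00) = -0.83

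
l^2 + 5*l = l*(l + 5)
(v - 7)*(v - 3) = v^2 - 10*v + 21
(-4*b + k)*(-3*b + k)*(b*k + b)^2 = 12*b^4*k^2 + 24*b^4*k + 12*b^4 - 7*b^3*k^3 - 14*b^3*k^2 - 7*b^3*k + b^2*k^4 + 2*b^2*k^3 + b^2*k^2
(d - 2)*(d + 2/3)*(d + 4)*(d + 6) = d^4 + 26*d^3/3 + 28*d^2/3 - 136*d/3 - 32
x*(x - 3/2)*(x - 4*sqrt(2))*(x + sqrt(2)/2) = x^4 - 7*sqrt(2)*x^3/2 - 3*x^3/2 - 4*x^2 + 21*sqrt(2)*x^2/4 + 6*x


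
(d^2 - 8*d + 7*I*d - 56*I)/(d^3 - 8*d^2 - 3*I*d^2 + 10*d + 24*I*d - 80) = (d + 7*I)/(d^2 - 3*I*d + 10)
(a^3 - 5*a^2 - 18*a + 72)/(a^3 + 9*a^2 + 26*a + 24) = (a^2 - 9*a + 18)/(a^2 + 5*a + 6)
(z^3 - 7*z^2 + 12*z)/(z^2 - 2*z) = (z^2 - 7*z + 12)/(z - 2)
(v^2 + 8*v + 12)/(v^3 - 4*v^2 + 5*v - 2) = (v^2 + 8*v + 12)/(v^3 - 4*v^2 + 5*v - 2)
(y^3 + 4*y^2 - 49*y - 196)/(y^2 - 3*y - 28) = y + 7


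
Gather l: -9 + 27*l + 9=27*l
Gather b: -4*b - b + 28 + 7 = 35 - 5*b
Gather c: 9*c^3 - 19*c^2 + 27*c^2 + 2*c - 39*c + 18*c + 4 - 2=9*c^3 + 8*c^2 - 19*c + 2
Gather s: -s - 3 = -s - 3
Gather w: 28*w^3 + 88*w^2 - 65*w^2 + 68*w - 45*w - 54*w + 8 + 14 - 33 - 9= 28*w^3 + 23*w^2 - 31*w - 20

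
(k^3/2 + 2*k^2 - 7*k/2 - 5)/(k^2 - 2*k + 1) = (k^3 + 4*k^2 - 7*k - 10)/(2*(k^2 - 2*k + 1))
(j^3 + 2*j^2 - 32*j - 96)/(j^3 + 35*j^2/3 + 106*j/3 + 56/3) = 3*(j^2 - 2*j - 24)/(3*j^2 + 23*j + 14)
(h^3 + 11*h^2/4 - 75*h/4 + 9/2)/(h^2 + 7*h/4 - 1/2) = (h^2 + 3*h - 18)/(h + 2)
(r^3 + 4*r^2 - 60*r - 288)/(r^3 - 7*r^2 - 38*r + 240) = (r + 6)/(r - 5)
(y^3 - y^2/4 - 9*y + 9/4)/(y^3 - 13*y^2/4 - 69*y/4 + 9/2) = (y - 3)/(y - 6)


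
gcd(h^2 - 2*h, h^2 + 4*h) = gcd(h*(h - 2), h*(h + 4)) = h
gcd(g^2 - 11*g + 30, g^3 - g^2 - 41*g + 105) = g - 5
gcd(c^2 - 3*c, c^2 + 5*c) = c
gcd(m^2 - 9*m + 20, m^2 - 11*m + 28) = m - 4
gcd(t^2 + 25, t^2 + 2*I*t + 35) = t - 5*I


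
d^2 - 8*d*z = d*(d - 8*z)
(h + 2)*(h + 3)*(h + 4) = h^3 + 9*h^2 + 26*h + 24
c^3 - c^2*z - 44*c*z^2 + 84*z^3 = (c - 6*z)*(c - 2*z)*(c + 7*z)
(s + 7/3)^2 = s^2 + 14*s/3 + 49/9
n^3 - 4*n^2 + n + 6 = (n - 3)*(n - 2)*(n + 1)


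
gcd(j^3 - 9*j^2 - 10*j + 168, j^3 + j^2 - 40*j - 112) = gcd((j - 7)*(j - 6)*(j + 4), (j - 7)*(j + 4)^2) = j^2 - 3*j - 28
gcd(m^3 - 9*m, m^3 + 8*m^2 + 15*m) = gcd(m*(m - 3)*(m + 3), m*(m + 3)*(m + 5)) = m^2 + 3*m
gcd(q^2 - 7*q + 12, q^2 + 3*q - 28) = q - 4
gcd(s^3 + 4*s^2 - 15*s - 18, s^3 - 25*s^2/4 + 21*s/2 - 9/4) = s - 3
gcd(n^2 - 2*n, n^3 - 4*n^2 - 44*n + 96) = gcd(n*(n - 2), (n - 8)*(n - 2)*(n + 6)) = n - 2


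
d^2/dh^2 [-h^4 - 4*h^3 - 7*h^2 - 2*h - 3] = -12*h^2 - 24*h - 14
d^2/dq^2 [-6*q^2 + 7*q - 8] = -12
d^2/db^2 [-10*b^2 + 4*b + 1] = -20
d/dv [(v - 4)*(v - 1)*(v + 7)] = 3*v^2 + 4*v - 31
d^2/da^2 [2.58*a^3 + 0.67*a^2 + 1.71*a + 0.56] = 15.48*a + 1.34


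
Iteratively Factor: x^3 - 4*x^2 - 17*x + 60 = (x - 5)*(x^2 + x - 12) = (x - 5)*(x + 4)*(x - 3)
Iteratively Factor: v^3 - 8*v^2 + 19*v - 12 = (v - 1)*(v^2 - 7*v + 12) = (v - 4)*(v - 1)*(v - 3)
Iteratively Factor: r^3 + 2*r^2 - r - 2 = (r + 1)*(r^2 + r - 2) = (r + 1)*(r + 2)*(r - 1)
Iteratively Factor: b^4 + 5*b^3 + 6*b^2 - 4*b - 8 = (b + 2)*(b^3 + 3*b^2 - 4) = (b + 2)^2*(b^2 + b - 2) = (b + 2)^3*(b - 1)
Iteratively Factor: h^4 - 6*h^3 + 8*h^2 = (h)*(h^3 - 6*h^2 + 8*h) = h*(h - 4)*(h^2 - 2*h) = h*(h - 4)*(h - 2)*(h)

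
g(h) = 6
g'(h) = 0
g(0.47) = 6.00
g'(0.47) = 0.00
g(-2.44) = 6.00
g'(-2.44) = 0.00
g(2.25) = 6.00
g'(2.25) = 0.00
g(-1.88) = 6.00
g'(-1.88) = 0.00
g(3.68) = 6.00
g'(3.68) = 0.00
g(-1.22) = 6.00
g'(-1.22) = 0.00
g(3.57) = 6.00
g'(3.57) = 0.00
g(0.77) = 6.00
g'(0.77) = 0.00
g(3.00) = 6.00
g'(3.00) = 0.00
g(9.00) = 6.00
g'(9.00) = 0.00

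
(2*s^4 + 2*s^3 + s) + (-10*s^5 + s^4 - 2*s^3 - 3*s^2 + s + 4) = -10*s^5 + 3*s^4 - 3*s^2 + 2*s + 4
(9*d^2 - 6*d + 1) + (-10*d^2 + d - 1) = -d^2 - 5*d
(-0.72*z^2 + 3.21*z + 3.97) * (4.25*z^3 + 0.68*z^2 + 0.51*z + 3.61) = -3.06*z^5 + 13.1529*z^4 + 18.6881*z^3 + 1.7375*z^2 + 13.6128*z + 14.3317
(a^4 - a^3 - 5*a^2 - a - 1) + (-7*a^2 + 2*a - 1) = a^4 - a^3 - 12*a^2 + a - 2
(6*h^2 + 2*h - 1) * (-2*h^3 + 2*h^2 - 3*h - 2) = -12*h^5 + 8*h^4 - 12*h^3 - 20*h^2 - h + 2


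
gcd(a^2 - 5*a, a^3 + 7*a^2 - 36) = 1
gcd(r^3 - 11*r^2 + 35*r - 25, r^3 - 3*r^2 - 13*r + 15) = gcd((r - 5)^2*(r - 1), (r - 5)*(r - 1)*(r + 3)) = r^2 - 6*r + 5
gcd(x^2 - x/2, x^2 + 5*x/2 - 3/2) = x - 1/2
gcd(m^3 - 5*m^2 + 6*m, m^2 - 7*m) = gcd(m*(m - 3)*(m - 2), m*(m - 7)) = m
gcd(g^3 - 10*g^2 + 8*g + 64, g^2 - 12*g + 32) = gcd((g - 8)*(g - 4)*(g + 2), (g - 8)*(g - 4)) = g^2 - 12*g + 32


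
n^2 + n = n*(n + 1)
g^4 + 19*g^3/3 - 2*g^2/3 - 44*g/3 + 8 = (g - 1)*(g - 2/3)*(g + 2)*(g + 6)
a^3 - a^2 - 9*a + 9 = (a - 3)*(a - 1)*(a + 3)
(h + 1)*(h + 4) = h^2 + 5*h + 4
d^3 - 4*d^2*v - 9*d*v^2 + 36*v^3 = (d - 4*v)*(d - 3*v)*(d + 3*v)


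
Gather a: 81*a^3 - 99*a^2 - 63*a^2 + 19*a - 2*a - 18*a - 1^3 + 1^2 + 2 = 81*a^3 - 162*a^2 - a + 2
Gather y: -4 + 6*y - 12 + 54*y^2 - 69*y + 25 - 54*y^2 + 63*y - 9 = 0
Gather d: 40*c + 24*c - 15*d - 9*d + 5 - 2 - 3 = 64*c - 24*d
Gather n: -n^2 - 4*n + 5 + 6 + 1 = -n^2 - 4*n + 12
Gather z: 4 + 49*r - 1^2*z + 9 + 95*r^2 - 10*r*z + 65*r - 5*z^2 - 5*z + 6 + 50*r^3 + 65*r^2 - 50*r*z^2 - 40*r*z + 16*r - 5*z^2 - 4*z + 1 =50*r^3 + 160*r^2 + 130*r + z^2*(-50*r - 10) + z*(-50*r - 10) + 20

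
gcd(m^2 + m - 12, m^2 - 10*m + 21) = m - 3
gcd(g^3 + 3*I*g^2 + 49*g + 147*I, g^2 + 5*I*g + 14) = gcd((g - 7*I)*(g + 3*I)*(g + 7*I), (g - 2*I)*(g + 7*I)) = g + 7*I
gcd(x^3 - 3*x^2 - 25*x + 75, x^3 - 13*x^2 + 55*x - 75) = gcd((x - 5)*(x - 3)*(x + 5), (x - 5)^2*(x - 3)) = x^2 - 8*x + 15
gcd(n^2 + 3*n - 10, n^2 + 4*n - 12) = n - 2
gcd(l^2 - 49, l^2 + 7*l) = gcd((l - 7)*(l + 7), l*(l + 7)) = l + 7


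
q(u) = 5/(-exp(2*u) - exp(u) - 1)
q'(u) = 5*(2*exp(2*u) + exp(u))/(-exp(2*u) - exp(u) - 1)^2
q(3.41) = -0.01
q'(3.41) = 0.01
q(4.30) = -0.00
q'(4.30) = 0.00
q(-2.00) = -4.33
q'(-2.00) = 0.65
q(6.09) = -0.00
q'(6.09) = 0.00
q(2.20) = -0.05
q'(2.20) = 0.10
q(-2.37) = -4.54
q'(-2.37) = 0.46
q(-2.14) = -4.42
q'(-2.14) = 0.57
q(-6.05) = -4.99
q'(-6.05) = 0.01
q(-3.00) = -4.75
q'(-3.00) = 0.25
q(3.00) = -0.01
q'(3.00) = 0.02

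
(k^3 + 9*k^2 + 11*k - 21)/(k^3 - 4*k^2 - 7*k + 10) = (k^2 + 10*k + 21)/(k^2 - 3*k - 10)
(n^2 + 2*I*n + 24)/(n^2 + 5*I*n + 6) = (n - 4*I)/(n - I)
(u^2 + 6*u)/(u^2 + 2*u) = (u + 6)/(u + 2)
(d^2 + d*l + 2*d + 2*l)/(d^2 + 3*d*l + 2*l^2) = (d + 2)/(d + 2*l)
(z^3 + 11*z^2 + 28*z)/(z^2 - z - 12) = z*(z^2 + 11*z + 28)/(z^2 - z - 12)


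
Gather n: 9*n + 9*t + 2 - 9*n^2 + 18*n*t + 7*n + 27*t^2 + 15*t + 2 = -9*n^2 + n*(18*t + 16) + 27*t^2 + 24*t + 4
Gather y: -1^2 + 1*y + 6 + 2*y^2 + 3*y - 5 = 2*y^2 + 4*y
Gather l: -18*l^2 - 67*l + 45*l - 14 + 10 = -18*l^2 - 22*l - 4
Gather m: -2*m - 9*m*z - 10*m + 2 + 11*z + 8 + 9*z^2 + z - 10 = m*(-9*z - 12) + 9*z^2 + 12*z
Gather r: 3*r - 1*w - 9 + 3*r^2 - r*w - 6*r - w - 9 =3*r^2 + r*(-w - 3) - 2*w - 18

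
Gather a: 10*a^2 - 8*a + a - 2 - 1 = 10*a^2 - 7*a - 3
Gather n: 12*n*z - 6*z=12*n*z - 6*z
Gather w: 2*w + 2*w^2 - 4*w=2*w^2 - 2*w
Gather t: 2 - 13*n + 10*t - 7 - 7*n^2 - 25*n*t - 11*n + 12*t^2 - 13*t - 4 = -7*n^2 - 24*n + 12*t^2 + t*(-25*n - 3) - 9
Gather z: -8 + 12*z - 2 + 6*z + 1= 18*z - 9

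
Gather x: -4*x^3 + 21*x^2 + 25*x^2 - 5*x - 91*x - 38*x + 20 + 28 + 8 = -4*x^3 + 46*x^2 - 134*x + 56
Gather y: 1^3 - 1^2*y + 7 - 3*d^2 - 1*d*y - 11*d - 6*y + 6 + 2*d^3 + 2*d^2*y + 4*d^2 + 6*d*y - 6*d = 2*d^3 + d^2 - 17*d + y*(2*d^2 + 5*d - 7) + 14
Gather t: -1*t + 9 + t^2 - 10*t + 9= t^2 - 11*t + 18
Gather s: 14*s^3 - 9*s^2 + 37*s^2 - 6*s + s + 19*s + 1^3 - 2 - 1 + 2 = 14*s^3 + 28*s^2 + 14*s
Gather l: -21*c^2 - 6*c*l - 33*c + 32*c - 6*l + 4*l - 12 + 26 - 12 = -21*c^2 - c + l*(-6*c - 2) + 2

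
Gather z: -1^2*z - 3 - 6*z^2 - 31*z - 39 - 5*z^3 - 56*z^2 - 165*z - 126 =-5*z^3 - 62*z^2 - 197*z - 168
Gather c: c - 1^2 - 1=c - 2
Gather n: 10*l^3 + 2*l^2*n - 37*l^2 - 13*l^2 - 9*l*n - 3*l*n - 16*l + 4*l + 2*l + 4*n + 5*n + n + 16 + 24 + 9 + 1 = 10*l^3 - 50*l^2 - 10*l + n*(2*l^2 - 12*l + 10) + 50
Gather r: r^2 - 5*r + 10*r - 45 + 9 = r^2 + 5*r - 36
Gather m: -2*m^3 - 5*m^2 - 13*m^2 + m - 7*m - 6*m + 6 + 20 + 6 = -2*m^3 - 18*m^2 - 12*m + 32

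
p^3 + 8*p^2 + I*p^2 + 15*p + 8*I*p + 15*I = (p + 3)*(p + 5)*(p + I)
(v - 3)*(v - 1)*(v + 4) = v^3 - 13*v + 12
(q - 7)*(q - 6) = q^2 - 13*q + 42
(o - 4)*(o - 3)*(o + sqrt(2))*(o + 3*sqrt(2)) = o^4 - 7*o^3 + 4*sqrt(2)*o^3 - 28*sqrt(2)*o^2 + 18*o^2 - 42*o + 48*sqrt(2)*o + 72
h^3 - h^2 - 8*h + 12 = (h - 2)^2*(h + 3)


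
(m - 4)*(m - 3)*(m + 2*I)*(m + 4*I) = m^4 - 7*m^3 + 6*I*m^3 + 4*m^2 - 42*I*m^2 + 56*m + 72*I*m - 96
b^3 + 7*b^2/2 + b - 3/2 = (b - 1/2)*(b + 1)*(b + 3)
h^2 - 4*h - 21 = (h - 7)*(h + 3)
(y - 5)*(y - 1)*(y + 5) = y^3 - y^2 - 25*y + 25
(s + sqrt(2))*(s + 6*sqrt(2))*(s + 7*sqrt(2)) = s^3 + 14*sqrt(2)*s^2 + 110*s + 84*sqrt(2)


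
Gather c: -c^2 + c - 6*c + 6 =-c^2 - 5*c + 6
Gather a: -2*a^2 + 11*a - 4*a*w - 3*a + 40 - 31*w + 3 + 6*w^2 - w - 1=-2*a^2 + a*(8 - 4*w) + 6*w^2 - 32*w + 42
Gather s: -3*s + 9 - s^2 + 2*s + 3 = -s^2 - s + 12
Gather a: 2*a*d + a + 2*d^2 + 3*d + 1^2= a*(2*d + 1) + 2*d^2 + 3*d + 1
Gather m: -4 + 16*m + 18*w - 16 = 16*m + 18*w - 20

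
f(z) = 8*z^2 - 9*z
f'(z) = 16*z - 9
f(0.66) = -2.46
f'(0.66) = 1.56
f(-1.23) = 23.17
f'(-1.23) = -28.68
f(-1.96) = 48.37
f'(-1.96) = -40.36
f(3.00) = 45.00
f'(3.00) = 39.00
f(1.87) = 11.15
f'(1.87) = 20.92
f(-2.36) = 65.80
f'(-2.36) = -46.76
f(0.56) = -2.53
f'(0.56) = -0.04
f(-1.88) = 45.20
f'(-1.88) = -39.08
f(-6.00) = 342.00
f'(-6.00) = -105.00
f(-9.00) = 729.00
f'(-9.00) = -153.00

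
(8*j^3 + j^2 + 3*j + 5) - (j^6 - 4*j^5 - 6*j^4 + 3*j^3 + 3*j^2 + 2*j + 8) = -j^6 + 4*j^5 + 6*j^4 + 5*j^3 - 2*j^2 + j - 3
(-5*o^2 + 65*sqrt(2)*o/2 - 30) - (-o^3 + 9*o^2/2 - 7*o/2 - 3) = o^3 - 19*o^2/2 + 7*o/2 + 65*sqrt(2)*o/2 - 27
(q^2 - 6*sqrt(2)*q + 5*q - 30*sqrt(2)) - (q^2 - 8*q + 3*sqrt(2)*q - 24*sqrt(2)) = -9*sqrt(2)*q + 13*q - 6*sqrt(2)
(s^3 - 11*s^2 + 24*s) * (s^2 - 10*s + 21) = s^5 - 21*s^4 + 155*s^3 - 471*s^2 + 504*s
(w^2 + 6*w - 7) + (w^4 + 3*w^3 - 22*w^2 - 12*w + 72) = w^4 + 3*w^3 - 21*w^2 - 6*w + 65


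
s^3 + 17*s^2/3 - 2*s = s*(s - 1/3)*(s + 6)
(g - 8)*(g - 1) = g^2 - 9*g + 8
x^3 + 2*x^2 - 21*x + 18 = (x - 3)*(x - 1)*(x + 6)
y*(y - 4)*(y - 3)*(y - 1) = y^4 - 8*y^3 + 19*y^2 - 12*y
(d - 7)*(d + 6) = d^2 - d - 42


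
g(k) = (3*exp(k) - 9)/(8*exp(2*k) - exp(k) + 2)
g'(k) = (3*exp(k) - 9)*(-16*exp(2*k) + exp(k))/(8*exp(2*k) - exp(k) + 2)^2 + 3*exp(k)/(8*exp(2*k) - exp(k) + 2)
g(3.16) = 0.01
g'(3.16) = -0.01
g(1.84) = 0.03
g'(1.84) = -0.00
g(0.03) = -0.62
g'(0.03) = 1.38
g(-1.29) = -3.51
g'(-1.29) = 1.76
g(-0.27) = -1.14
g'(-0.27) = 2.04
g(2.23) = 0.03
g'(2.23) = -0.01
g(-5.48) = -4.50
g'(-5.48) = -0.00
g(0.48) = -0.20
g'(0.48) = 0.60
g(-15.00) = -4.50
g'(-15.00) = 0.00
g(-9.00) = -4.50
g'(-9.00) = 0.00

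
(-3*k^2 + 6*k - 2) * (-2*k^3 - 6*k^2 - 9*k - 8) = 6*k^5 + 6*k^4 - 5*k^3 - 18*k^2 - 30*k + 16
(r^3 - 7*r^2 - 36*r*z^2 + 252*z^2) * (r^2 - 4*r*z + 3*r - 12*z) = r^5 - 4*r^4*z - 4*r^4 - 36*r^3*z^2 + 16*r^3*z - 21*r^3 + 144*r^2*z^3 + 144*r^2*z^2 + 84*r^2*z - 576*r*z^3 + 756*r*z^2 - 3024*z^3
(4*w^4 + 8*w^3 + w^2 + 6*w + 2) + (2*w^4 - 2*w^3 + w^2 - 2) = 6*w^4 + 6*w^3 + 2*w^2 + 6*w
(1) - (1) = 0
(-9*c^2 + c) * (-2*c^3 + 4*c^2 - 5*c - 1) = 18*c^5 - 38*c^4 + 49*c^3 + 4*c^2 - c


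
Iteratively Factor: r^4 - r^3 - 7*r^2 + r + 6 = (r + 2)*(r^3 - 3*r^2 - r + 3) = (r - 3)*(r + 2)*(r^2 - 1) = (r - 3)*(r - 1)*(r + 2)*(r + 1)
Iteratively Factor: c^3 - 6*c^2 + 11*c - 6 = (c - 1)*(c^2 - 5*c + 6) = (c - 2)*(c - 1)*(c - 3)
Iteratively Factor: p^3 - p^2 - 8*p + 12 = (p - 2)*(p^2 + p - 6) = (p - 2)^2*(p + 3)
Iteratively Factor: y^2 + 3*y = (y + 3)*(y)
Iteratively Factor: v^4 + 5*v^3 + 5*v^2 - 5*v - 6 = (v + 2)*(v^3 + 3*v^2 - v - 3) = (v - 1)*(v + 2)*(v^2 + 4*v + 3) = (v - 1)*(v + 1)*(v + 2)*(v + 3)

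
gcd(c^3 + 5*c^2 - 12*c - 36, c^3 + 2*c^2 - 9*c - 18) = c^2 - c - 6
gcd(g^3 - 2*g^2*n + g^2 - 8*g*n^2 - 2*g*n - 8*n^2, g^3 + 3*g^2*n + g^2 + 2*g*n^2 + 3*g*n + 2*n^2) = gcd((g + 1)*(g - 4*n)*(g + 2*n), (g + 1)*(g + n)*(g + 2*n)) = g^2 + 2*g*n + g + 2*n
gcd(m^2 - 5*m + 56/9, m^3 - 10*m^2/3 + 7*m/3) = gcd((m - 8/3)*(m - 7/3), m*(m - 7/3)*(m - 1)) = m - 7/3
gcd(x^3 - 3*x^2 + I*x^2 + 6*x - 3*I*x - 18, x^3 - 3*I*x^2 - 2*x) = x - 2*I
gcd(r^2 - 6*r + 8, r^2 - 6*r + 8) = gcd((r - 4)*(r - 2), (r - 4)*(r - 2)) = r^2 - 6*r + 8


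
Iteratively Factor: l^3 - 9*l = (l)*(l^2 - 9) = l*(l - 3)*(l + 3)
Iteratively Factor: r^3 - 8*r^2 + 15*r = (r)*(r^2 - 8*r + 15) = r*(r - 3)*(r - 5)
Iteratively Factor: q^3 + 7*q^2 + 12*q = (q + 4)*(q^2 + 3*q) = q*(q + 4)*(q + 3)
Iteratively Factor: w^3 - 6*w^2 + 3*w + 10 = (w - 5)*(w^2 - w - 2) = (w - 5)*(w - 2)*(w + 1)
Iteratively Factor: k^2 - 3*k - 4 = (k - 4)*(k + 1)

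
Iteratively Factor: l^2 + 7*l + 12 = (l + 3)*(l + 4)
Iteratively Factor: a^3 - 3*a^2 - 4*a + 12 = (a - 2)*(a^2 - a - 6) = (a - 2)*(a + 2)*(a - 3)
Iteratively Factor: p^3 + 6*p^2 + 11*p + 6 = (p + 2)*(p^2 + 4*p + 3) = (p + 1)*(p + 2)*(p + 3)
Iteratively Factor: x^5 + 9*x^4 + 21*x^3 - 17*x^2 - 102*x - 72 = (x + 3)*(x^4 + 6*x^3 + 3*x^2 - 26*x - 24) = (x + 3)*(x + 4)*(x^3 + 2*x^2 - 5*x - 6) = (x + 3)^2*(x + 4)*(x^2 - x - 2) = (x + 1)*(x + 3)^2*(x + 4)*(x - 2)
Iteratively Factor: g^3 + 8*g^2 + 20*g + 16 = (g + 2)*(g^2 + 6*g + 8) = (g + 2)^2*(g + 4)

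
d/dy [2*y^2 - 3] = 4*y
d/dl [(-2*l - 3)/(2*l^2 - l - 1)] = (-4*l^2 + 2*l + (2*l + 3)*(4*l - 1) + 2)/(-2*l^2 + l + 1)^2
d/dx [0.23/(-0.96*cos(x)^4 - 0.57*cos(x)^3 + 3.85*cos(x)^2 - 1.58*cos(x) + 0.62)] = (-0.8832*cos(x)^3 - 0.3933*cos(x)^2 + 1.771*cos(x) - 0.3634)*sin(x)/(0.96*cos(x)^4 + 0.57*cos(x)^3 - 3.85*cos(x)^2 + 1.58*cos(x) - 0.62)^2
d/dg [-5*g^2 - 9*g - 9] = -10*g - 9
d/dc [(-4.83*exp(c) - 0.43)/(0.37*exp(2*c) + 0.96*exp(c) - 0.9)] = (1.7871*exp(2*c) + 0.3182*exp(c) + 4.7598)*exp(c)/(0.1369*exp(4*c) + 0.7104*exp(3*c) + 0.2556*exp(2*c) - 1.728*exp(c) + 0.81)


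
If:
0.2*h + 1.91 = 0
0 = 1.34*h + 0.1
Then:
No Solution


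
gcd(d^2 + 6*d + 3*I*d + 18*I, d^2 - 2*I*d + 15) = d + 3*I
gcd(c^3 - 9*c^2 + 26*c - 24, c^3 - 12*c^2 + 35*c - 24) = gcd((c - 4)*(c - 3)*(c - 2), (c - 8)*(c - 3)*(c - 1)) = c - 3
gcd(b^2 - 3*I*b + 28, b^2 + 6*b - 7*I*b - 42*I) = b - 7*I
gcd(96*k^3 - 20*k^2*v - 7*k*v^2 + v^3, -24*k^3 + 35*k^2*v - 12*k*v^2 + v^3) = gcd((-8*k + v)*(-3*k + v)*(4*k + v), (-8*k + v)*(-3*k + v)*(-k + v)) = 24*k^2 - 11*k*v + v^2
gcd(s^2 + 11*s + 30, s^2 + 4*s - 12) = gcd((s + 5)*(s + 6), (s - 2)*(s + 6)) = s + 6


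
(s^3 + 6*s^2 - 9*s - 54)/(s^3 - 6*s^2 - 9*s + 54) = (s + 6)/(s - 6)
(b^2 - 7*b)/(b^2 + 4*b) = (b - 7)/(b + 4)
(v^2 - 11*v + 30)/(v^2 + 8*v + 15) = (v^2 - 11*v + 30)/(v^2 + 8*v + 15)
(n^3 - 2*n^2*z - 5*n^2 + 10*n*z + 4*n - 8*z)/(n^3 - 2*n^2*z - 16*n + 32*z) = (n - 1)/(n + 4)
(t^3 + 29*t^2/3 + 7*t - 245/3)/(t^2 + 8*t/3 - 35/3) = t + 7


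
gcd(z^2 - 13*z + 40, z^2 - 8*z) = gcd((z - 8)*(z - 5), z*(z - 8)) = z - 8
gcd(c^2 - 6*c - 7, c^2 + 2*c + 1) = c + 1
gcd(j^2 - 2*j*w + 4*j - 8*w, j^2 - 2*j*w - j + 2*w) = -j + 2*w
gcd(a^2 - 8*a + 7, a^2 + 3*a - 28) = 1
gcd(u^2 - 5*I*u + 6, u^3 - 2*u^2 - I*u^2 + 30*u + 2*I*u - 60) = u - 6*I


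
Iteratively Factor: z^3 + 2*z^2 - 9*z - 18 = (z - 3)*(z^2 + 5*z + 6) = (z - 3)*(z + 2)*(z + 3)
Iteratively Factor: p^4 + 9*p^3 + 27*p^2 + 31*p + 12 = (p + 4)*(p^3 + 5*p^2 + 7*p + 3) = (p + 1)*(p + 4)*(p^2 + 4*p + 3) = (p + 1)*(p + 3)*(p + 4)*(p + 1)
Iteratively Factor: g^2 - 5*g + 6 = (g - 3)*(g - 2)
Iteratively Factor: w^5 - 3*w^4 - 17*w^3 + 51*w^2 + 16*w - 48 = (w - 4)*(w^4 + w^3 - 13*w^2 - w + 12) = (w - 4)*(w - 3)*(w^3 + 4*w^2 - w - 4) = (w - 4)*(w - 3)*(w + 4)*(w^2 - 1) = (w - 4)*(w - 3)*(w + 1)*(w + 4)*(w - 1)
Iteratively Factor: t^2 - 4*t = (t - 4)*(t)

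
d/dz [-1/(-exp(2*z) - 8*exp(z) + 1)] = 2*(-exp(z) - 4)*exp(z)/(exp(2*z) + 8*exp(z) - 1)^2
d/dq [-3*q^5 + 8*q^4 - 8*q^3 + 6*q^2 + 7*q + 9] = -15*q^4 + 32*q^3 - 24*q^2 + 12*q + 7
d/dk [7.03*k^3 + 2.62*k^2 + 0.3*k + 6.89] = 21.09*k^2 + 5.24*k + 0.3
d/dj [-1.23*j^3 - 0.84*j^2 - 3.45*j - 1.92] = -3.69*j^2 - 1.68*j - 3.45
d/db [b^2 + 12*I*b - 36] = 2*b + 12*I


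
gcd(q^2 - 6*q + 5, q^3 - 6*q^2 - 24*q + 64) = 1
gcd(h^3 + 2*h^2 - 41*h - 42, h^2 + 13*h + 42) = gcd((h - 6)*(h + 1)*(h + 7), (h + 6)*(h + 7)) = h + 7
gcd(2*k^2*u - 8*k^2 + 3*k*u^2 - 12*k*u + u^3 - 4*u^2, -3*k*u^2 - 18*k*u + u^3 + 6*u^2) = 1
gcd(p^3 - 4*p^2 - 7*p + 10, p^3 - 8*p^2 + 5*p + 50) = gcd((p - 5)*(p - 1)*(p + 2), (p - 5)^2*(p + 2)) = p^2 - 3*p - 10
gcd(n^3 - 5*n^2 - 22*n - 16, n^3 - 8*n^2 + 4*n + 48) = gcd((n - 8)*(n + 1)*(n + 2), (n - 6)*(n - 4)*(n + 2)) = n + 2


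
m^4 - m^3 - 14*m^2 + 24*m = m*(m - 3)*(m - 2)*(m + 4)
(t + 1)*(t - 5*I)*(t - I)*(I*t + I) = I*t^4 + 6*t^3 + 2*I*t^3 + 12*t^2 - 4*I*t^2 + 6*t - 10*I*t - 5*I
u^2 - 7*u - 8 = (u - 8)*(u + 1)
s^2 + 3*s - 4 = (s - 1)*(s + 4)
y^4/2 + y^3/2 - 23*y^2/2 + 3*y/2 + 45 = (y/2 + 1)*(y - 3)^2*(y + 5)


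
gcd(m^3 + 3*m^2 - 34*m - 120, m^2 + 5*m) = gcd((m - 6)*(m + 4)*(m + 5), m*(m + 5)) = m + 5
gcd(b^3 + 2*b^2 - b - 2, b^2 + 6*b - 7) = b - 1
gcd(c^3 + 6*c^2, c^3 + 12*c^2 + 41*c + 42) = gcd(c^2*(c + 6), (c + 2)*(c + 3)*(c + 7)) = 1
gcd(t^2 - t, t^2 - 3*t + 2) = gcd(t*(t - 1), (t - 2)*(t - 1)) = t - 1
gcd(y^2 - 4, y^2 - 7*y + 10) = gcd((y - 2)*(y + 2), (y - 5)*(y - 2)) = y - 2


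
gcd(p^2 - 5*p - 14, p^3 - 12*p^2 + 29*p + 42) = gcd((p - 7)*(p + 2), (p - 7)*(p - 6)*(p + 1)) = p - 7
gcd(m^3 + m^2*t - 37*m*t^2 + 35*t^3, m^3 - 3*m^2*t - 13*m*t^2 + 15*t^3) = m^2 - 6*m*t + 5*t^2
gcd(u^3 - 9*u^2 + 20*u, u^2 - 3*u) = u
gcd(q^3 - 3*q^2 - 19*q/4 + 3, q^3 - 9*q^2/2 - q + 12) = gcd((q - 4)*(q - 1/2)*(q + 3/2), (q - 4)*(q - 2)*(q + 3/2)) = q^2 - 5*q/2 - 6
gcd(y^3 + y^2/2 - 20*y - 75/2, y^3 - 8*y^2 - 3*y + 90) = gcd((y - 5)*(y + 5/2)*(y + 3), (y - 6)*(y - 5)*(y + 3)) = y^2 - 2*y - 15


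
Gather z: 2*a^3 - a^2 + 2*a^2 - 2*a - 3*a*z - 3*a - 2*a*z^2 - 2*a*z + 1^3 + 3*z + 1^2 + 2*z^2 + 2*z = 2*a^3 + a^2 - 5*a + z^2*(2 - 2*a) + z*(5 - 5*a) + 2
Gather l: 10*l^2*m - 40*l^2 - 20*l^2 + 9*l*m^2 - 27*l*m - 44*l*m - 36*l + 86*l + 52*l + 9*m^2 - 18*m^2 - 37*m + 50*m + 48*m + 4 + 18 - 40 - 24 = l^2*(10*m - 60) + l*(9*m^2 - 71*m + 102) - 9*m^2 + 61*m - 42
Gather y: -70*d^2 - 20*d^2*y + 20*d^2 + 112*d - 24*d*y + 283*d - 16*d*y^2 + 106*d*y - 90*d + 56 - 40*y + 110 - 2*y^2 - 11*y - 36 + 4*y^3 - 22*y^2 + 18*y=-50*d^2 + 305*d + 4*y^3 + y^2*(-16*d - 24) + y*(-20*d^2 + 82*d - 33) + 130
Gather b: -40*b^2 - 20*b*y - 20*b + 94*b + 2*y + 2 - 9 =-40*b^2 + b*(74 - 20*y) + 2*y - 7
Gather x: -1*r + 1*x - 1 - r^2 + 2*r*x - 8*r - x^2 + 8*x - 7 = -r^2 - 9*r - x^2 + x*(2*r + 9) - 8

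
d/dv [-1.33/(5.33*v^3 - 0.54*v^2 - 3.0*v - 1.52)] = (21.2667*v^2 - 1.4364*v - 3.99)/(-5.33*v^3 + 0.54*v^2 + 3.0*v + 1.52)^2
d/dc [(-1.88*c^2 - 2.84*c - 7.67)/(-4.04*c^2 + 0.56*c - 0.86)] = (-12.5264*c^2 - 58.74*c + 6.7376)/(16.3216*c^4 - 4.5248*c^3 + 7.2624*c^2 - 0.9632*c + 0.7396)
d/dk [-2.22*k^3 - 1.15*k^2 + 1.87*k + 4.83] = -6.66*k^2 - 2.3*k + 1.87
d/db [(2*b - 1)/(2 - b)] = 3/(b - 2)^2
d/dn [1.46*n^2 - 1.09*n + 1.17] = 2.92*n - 1.09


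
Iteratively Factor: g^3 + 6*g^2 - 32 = (g + 4)*(g^2 + 2*g - 8) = (g + 4)^2*(g - 2)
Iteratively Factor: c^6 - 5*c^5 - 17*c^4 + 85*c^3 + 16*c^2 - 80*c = (c)*(c^5 - 5*c^4 - 17*c^3 + 85*c^2 + 16*c - 80) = c*(c + 4)*(c^4 - 9*c^3 + 19*c^2 + 9*c - 20) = c*(c - 5)*(c + 4)*(c^3 - 4*c^2 - c + 4) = c*(c - 5)*(c - 1)*(c + 4)*(c^2 - 3*c - 4) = c*(c - 5)*(c - 4)*(c - 1)*(c + 4)*(c + 1)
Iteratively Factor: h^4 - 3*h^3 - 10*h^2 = (h + 2)*(h^3 - 5*h^2) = h*(h + 2)*(h^2 - 5*h) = h*(h - 5)*(h + 2)*(h)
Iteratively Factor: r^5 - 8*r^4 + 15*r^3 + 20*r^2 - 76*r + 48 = (r - 1)*(r^4 - 7*r^3 + 8*r^2 + 28*r - 48) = (r - 2)*(r - 1)*(r^3 - 5*r^2 - 2*r + 24) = (r - 4)*(r - 2)*(r - 1)*(r^2 - r - 6) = (r - 4)*(r - 3)*(r - 2)*(r - 1)*(r + 2)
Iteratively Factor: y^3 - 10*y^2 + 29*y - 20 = (y - 4)*(y^2 - 6*y + 5) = (y - 4)*(y - 1)*(y - 5)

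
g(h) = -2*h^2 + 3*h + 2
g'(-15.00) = 63.00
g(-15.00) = -493.00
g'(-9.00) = 39.00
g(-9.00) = -187.00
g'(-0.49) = 4.96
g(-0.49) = 0.05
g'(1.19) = -1.76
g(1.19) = 2.74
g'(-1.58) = 9.32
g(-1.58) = -7.73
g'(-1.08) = 7.32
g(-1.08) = -3.57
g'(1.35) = -2.40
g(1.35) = 2.40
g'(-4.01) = 19.04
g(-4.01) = -42.19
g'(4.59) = -15.36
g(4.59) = -26.37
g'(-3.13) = 15.52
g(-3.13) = -26.98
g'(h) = 3 - 4*h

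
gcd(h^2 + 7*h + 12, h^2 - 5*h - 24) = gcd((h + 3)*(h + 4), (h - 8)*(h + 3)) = h + 3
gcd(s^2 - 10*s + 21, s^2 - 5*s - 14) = s - 7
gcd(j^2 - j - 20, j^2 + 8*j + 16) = j + 4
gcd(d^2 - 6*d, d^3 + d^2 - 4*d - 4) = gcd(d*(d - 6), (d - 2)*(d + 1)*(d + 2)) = 1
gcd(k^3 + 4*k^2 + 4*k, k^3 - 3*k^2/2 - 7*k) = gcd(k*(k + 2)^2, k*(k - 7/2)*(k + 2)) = k^2 + 2*k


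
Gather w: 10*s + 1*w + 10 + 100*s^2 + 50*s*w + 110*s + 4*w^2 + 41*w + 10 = 100*s^2 + 120*s + 4*w^2 + w*(50*s + 42) + 20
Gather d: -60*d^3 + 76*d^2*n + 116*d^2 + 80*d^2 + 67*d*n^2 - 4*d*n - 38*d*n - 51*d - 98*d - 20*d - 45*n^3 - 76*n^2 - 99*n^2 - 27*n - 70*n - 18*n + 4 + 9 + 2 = -60*d^3 + d^2*(76*n + 196) + d*(67*n^2 - 42*n - 169) - 45*n^3 - 175*n^2 - 115*n + 15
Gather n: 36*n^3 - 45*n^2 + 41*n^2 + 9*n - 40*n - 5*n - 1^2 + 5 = 36*n^3 - 4*n^2 - 36*n + 4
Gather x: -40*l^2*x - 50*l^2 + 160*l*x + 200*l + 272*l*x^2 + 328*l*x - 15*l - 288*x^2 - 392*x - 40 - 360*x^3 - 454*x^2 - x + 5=-50*l^2 + 185*l - 360*x^3 + x^2*(272*l - 742) + x*(-40*l^2 + 488*l - 393) - 35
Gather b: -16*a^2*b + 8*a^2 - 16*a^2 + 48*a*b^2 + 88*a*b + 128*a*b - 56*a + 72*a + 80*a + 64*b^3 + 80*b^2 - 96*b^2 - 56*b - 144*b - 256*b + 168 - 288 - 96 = -8*a^2 + 96*a + 64*b^3 + b^2*(48*a - 16) + b*(-16*a^2 + 216*a - 456) - 216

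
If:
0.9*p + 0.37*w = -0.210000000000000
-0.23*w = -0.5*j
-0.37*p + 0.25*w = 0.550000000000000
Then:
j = 0.53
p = -0.71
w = 1.15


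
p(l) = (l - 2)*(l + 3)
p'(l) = 2*l + 1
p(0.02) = -5.98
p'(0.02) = 1.04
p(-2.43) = -2.53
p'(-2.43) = -3.86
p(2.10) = 0.51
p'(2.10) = 5.20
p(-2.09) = -3.72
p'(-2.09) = -3.18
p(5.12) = 25.33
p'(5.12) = 11.24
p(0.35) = -5.53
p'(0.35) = 1.70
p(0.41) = -5.42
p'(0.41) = 1.82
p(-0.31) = -6.21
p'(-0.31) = 0.38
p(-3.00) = 0.00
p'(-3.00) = -5.00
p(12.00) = 150.00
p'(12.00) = 25.00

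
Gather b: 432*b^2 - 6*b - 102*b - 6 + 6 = 432*b^2 - 108*b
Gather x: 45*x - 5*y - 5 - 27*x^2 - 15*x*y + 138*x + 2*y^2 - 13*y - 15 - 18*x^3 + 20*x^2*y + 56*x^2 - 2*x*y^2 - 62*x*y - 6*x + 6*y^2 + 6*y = -18*x^3 + x^2*(20*y + 29) + x*(-2*y^2 - 77*y + 177) + 8*y^2 - 12*y - 20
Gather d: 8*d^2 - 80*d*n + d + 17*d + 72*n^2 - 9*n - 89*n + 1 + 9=8*d^2 + d*(18 - 80*n) + 72*n^2 - 98*n + 10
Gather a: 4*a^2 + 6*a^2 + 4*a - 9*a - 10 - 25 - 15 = 10*a^2 - 5*a - 50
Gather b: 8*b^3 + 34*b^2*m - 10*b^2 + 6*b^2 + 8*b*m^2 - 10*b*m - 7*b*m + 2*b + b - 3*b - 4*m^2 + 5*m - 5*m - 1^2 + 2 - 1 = 8*b^3 + b^2*(34*m - 4) + b*(8*m^2 - 17*m) - 4*m^2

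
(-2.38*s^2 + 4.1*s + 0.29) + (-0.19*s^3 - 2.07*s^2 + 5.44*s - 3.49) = -0.19*s^3 - 4.45*s^2 + 9.54*s - 3.2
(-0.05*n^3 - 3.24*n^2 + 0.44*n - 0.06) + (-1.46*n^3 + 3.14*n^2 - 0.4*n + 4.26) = -1.51*n^3 - 0.1*n^2 + 0.04*n + 4.2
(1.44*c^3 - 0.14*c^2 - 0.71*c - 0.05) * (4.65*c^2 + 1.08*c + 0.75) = 6.696*c^5 + 0.9042*c^4 - 2.3727*c^3 - 1.1043*c^2 - 0.5865*c - 0.0375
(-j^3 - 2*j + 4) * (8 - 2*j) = 2*j^4 - 8*j^3 + 4*j^2 - 24*j + 32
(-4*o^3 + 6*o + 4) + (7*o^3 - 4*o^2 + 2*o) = 3*o^3 - 4*o^2 + 8*o + 4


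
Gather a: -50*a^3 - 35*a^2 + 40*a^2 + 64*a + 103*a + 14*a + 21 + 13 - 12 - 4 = -50*a^3 + 5*a^2 + 181*a + 18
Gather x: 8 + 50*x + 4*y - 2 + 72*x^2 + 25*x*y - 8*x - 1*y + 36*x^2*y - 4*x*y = x^2*(36*y + 72) + x*(21*y + 42) + 3*y + 6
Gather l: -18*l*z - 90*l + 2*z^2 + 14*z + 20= l*(-18*z - 90) + 2*z^2 + 14*z + 20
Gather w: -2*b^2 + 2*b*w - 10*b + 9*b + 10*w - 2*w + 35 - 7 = -2*b^2 - b + w*(2*b + 8) + 28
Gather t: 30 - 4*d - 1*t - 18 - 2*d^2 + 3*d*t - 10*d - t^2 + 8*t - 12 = -2*d^2 - 14*d - t^2 + t*(3*d + 7)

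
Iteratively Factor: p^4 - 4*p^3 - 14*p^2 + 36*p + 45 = (p + 1)*(p^3 - 5*p^2 - 9*p + 45) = (p - 5)*(p + 1)*(p^2 - 9) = (p - 5)*(p - 3)*(p + 1)*(p + 3)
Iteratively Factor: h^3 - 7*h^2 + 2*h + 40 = (h + 2)*(h^2 - 9*h + 20) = (h - 4)*(h + 2)*(h - 5)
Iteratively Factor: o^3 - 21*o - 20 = (o + 1)*(o^2 - o - 20) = (o + 1)*(o + 4)*(o - 5)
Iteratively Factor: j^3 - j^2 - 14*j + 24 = (j - 3)*(j^2 + 2*j - 8) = (j - 3)*(j - 2)*(j + 4)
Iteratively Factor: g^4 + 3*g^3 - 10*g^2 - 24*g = (g)*(g^3 + 3*g^2 - 10*g - 24) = g*(g - 3)*(g^2 + 6*g + 8) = g*(g - 3)*(g + 4)*(g + 2)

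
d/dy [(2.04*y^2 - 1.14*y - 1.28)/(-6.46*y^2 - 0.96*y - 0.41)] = (-9.3228*y^2 - 18.2104*y - 0.7614)/(41.7316*y^4 + 12.4032*y^3 + 6.2188*y^2 + 0.7872*y + 0.1681)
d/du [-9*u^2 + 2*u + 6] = 2 - 18*u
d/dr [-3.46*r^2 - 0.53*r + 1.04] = -6.92*r - 0.53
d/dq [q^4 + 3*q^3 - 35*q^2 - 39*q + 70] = 4*q^3 + 9*q^2 - 70*q - 39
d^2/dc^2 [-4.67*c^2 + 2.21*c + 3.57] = -9.34000000000000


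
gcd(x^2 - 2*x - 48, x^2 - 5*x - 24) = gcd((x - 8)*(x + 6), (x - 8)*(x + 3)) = x - 8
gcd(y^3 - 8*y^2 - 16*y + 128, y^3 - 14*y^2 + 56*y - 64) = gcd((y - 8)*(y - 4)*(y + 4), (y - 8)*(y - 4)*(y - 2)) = y^2 - 12*y + 32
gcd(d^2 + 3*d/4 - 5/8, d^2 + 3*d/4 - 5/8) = d^2 + 3*d/4 - 5/8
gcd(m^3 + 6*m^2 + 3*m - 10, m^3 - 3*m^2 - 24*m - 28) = m + 2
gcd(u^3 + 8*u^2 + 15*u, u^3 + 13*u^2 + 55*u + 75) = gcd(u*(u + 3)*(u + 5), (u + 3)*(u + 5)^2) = u^2 + 8*u + 15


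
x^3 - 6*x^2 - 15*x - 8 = (x - 8)*(x + 1)^2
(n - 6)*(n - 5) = n^2 - 11*n + 30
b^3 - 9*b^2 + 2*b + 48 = (b - 8)*(b - 3)*(b + 2)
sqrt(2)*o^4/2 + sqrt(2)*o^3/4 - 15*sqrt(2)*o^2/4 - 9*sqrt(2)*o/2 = o*(o - 3)*(o + 3/2)*(sqrt(2)*o/2 + sqrt(2))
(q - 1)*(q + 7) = q^2 + 6*q - 7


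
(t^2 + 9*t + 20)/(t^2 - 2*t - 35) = (t + 4)/(t - 7)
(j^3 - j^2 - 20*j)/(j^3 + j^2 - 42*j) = (j^2 - j - 20)/(j^2 + j - 42)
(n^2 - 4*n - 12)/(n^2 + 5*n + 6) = (n - 6)/(n + 3)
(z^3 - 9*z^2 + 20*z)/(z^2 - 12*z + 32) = z*(z - 5)/(z - 8)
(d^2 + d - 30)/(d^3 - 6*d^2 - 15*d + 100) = (d + 6)/(d^2 - d - 20)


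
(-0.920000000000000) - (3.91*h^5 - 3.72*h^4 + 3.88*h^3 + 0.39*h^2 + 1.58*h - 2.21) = -3.91*h^5 + 3.72*h^4 - 3.88*h^3 - 0.39*h^2 - 1.58*h + 1.29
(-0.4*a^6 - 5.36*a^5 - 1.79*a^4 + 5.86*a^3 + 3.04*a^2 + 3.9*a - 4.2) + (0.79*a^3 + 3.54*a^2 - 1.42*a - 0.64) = -0.4*a^6 - 5.36*a^5 - 1.79*a^4 + 6.65*a^3 + 6.58*a^2 + 2.48*a - 4.84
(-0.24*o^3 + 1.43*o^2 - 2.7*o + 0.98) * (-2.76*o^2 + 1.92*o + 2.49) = 0.6624*o^5 - 4.4076*o^4 + 9.6*o^3 - 4.3281*o^2 - 4.8414*o + 2.4402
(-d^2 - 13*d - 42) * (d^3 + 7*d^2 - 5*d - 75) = -d^5 - 20*d^4 - 128*d^3 - 154*d^2 + 1185*d + 3150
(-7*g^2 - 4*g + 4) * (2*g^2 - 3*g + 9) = -14*g^4 + 13*g^3 - 43*g^2 - 48*g + 36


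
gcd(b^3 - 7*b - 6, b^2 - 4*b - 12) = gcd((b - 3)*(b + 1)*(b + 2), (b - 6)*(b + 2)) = b + 2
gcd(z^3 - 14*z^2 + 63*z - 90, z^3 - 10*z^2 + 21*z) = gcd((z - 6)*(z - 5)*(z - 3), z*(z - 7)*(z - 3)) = z - 3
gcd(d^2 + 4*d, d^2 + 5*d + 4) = d + 4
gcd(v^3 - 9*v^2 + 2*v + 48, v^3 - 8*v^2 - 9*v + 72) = v^2 - 11*v + 24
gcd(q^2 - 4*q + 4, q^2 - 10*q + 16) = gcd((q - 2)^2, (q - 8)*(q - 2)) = q - 2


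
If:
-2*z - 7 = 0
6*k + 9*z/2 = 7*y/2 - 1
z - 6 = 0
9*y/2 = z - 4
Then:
No Solution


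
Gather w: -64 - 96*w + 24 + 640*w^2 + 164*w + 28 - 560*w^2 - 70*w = 80*w^2 - 2*w - 12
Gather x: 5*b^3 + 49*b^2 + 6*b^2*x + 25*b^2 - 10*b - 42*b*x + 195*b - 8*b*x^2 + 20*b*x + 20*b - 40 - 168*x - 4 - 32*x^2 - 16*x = 5*b^3 + 74*b^2 + 205*b + x^2*(-8*b - 32) + x*(6*b^2 - 22*b - 184) - 44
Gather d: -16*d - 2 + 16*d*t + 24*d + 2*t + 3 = d*(16*t + 8) + 2*t + 1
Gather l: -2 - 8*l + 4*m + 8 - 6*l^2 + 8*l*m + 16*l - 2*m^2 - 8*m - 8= -6*l^2 + l*(8*m + 8) - 2*m^2 - 4*m - 2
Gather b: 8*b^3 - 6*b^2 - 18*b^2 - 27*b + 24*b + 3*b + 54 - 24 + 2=8*b^3 - 24*b^2 + 32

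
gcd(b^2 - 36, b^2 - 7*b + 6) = b - 6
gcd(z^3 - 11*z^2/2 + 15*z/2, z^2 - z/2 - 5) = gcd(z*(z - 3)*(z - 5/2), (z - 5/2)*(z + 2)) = z - 5/2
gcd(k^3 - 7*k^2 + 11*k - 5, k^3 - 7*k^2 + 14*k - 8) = k - 1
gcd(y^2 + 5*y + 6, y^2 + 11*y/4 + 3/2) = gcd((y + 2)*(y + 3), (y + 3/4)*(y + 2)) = y + 2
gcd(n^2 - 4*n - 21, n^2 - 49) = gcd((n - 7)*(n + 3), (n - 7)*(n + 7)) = n - 7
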